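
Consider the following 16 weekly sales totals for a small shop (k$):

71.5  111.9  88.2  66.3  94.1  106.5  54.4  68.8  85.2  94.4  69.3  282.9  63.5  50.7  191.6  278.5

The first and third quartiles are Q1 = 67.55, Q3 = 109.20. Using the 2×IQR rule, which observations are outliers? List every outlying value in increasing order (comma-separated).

278.5, 282.9

IQR = Q3 − Q1 = 109.20 − 67.55 = 41.65.
Lower fence = Q1 − 2·IQR = 67.55 − 83.30 = -15.75.
Upper fence = Q3 + 2·IQR = 109.20 + 83.30 = 192.50.
278.5 > 192.50 → outlier.
282.9 > 192.50 → outlier.
All remaining values lie within [-15.75, 192.50].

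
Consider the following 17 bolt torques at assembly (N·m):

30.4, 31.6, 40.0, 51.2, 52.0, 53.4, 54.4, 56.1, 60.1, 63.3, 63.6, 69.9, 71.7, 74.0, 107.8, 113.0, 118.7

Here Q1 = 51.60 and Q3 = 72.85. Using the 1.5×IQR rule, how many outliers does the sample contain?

IQR = 21.25; fences at 51.60 − 31.875 = 19.725 and 72.85 + 31.875 = 104.725.
Outside the cutoffs: 107.8, 113.0, 118.7.

3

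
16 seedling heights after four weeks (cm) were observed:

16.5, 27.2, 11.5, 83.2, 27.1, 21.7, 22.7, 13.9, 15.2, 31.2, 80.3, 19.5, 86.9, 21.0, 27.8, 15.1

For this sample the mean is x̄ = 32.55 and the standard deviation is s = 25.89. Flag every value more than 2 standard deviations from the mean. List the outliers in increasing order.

86.9

Cutoffs at x̄ ± 2s: 32.55 ± 2·25.89 = [-19.23, 84.33].
86.9: z = 2.10, |z| > 2 → outlier.
Every other value lies within [-19.23, 84.33].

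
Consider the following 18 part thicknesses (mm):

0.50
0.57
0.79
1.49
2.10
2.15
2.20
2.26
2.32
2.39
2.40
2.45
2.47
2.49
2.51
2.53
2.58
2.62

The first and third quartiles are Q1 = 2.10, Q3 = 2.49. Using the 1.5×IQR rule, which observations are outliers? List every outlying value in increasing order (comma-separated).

IQR = Q3 − Q1 = 2.49 − 2.10 = 0.39.
Lower fence = Q1 − 1.5·IQR = 2.10 − 0.585 = 1.515.
Upper fence = Q3 + 1.5·IQR = 2.49 + 0.585 = 3.075.
0.50 < 1.515 → outlier.
0.57 < 1.515 → outlier.
0.79 < 1.515 → outlier.
1.49 < 1.515 → outlier.
All remaining values lie within [1.515, 3.075].

0.50, 0.57, 0.79, 1.49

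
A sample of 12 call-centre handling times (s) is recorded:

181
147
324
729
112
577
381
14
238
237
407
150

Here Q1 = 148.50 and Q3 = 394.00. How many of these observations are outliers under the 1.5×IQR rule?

0

IQR = 245.50; fences at 148.50 − 368.25 = -219.75 and 394.00 + 368.25 = 762.25.
Every value lies within the cutoffs.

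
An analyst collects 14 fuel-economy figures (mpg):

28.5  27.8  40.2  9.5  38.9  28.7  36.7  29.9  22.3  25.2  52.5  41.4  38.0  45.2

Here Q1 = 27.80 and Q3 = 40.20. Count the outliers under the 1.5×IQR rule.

0

IQR = 12.40; fences at 27.80 − 18.60 = 9.20 and 40.20 + 18.60 = 58.80.
Every value lies within the cutoffs.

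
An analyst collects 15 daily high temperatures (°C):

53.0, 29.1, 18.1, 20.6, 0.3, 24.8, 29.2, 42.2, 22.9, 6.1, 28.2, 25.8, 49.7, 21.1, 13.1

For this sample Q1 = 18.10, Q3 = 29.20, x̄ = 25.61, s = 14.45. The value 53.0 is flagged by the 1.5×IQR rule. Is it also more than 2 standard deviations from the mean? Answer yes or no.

z = (53.0 − 25.61) / 14.45 = 1.90.
|z| = 1.90 ≤ 2.

no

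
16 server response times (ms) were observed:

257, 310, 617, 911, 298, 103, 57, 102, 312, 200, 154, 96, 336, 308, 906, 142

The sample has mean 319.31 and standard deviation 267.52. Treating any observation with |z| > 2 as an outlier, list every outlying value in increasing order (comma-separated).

Cutoffs at x̄ ± 2s: 319.31 ± 2·267.52 = [-215.73, 854.35].
906: z = 2.19, |z| > 2 → outlier.
911: z = 2.21, |z| > 2 → outlier.
Every other value lies within [-215.73, 854.35].

906, 911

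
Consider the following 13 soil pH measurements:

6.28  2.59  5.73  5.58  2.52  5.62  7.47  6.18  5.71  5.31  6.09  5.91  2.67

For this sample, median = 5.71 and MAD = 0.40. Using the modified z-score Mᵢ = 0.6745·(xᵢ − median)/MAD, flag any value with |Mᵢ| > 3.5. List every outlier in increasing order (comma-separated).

2.52, 2.59, 2.67

|Mᵢ| > 3.5 ⇔ |xᵢ − 5.71| > 3.5·0.40/0.6745 = 2.08.
So outliers lie outside [3.63, 7.79].
2.52: M = -5.38 → outlier.
2.59: M = -5.26 → outlier.
2.67: M = -5.13 → outlier.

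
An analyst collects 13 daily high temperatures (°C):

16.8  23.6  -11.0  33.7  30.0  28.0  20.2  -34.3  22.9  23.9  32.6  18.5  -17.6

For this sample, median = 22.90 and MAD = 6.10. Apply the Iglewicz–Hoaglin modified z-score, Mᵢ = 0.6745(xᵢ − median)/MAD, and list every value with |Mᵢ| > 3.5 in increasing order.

|Mᵢ| > 3.5 ⇔ |xᵢ − 22.90| > 3.5·6.10/0.6745 = 31.65.
So outliers lie outside [-8.75, 54.55].
-34.3: M = -6.32 → outlier.
-17.6: M = -4.48 → outlier.
-11.0: M = -3.75 → outlier.

-34.3, -17.6, -11.0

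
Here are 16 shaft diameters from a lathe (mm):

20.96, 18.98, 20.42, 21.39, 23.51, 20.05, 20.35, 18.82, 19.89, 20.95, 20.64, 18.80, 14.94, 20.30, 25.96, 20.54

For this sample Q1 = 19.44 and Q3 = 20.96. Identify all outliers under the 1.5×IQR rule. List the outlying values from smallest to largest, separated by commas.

IQR = Q3 − Q1 = 20.96 − 19.44 = 1.52.
Lower fence = Q1 − 1.5·IQR = 19.44 − 2.28 = 17.16.
Upper fence = Q3 + 1.5·IQR = 20.96 + 2.28 = 23.24.
14.94 < 17.16 → outlier.
23.51 > 23.24 → outlier.
25.96 > 23.24 → outlier.
All remaining values lie within [17.16, 23.24].

14.94, 23.51, 25.96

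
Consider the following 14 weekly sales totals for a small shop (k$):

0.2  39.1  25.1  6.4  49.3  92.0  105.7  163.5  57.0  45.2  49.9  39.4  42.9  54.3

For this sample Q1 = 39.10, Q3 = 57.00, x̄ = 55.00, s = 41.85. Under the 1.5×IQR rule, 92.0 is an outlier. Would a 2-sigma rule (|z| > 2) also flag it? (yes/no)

no

z = (92.0 − 55.00) / 41.85 = 0.88.
|z| = 0.88 ≤ 2.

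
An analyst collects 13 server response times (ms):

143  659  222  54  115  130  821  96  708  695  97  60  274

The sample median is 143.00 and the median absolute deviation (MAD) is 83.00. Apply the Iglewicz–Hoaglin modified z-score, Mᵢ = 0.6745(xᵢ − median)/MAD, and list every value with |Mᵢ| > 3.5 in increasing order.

659, 695, 708, 821

|Mᵢ| > 3.5 ⇔ |xᵢ − 143.00| > 3.5·83.00/0.6745 = 430.69.
So outliers lie outside [-287.69, 573.69].
659: M = 4.19 → outlier.
695: M = 4.49 → outlier.
708: M = 4.59 → outlier.
821: M = 5.51 → outlier.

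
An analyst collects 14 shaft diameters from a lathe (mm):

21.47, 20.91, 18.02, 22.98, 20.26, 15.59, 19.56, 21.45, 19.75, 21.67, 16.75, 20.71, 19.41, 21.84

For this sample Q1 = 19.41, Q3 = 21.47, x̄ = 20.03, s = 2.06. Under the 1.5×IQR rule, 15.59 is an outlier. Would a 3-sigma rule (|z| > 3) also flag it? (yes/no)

no

z = (15.59 − 20.03) / 2.06 = -2.16.
|z| = 2.16 ≤ 3.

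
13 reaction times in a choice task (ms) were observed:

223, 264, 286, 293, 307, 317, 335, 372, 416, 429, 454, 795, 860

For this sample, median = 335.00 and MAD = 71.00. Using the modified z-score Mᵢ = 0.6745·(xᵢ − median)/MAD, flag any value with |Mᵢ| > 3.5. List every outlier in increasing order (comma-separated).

795, 860

|Mᵢ| > 3.5 ⇔ |xᵢ − 335.00| > 3.5·71.00/0.6745 = 368.42.
So outliers lie outside [-33.42, 703.42].
795: M = 4.37 → outlier.
860: M = 4.99 → outlier.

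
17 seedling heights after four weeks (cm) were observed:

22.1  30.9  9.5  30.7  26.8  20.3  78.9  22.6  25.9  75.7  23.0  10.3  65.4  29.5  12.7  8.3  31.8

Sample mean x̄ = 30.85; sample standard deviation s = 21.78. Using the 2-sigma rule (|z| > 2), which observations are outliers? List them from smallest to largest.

Cutoffs at x̄ ± 2s: 30.85 ± 2·21.78 = [-12.71, 74.41].
75.7: z = 2.06, |z| > 2 → outlier.
78.9: z = 2.21, |z| > 2 → outlier.
Every other value lies within [-12.71, 74.41].

75.7, 78.9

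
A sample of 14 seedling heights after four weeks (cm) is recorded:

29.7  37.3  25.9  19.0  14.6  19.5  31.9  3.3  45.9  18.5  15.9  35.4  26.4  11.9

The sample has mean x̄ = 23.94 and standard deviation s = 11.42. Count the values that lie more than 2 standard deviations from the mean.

Cutoffs: x̄ ± 2s = [1.10, 46.78].
Every value lies within the cutoffs.

0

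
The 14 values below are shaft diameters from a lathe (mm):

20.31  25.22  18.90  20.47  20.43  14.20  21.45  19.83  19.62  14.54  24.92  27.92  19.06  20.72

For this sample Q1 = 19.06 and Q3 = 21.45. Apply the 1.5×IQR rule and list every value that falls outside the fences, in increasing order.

IQR = Q3 − Q1 = 21.45 − 19.06 = 2.39.
Lower fence = Q1 − 1.5·IQR = 19.06 − 3.585 = 15.475.
Upper fence = Q3 + 1.5·IQR = 21.45 + 3.585 = 25.035.
14.20 < 15.475 → outlier.
14.54 < 15.475 → outlier.
25.22 > 25.035 → outlier.
27.92 > 25.035 → outlier.
All remaining values lie within [15.475, 25.035].

14.20, 14.54, 25.22, 27.92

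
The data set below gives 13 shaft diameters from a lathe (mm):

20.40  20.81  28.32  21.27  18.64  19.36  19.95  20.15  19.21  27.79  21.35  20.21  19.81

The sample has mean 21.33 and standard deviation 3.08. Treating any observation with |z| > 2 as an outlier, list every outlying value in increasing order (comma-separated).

Cutoffs at x̄ ± 2s: 21.33 ± 2·3.08 = [15.17, 27.49].
27.79: z = 2.10, |z| > 2 → outlier.
28.32: z = 2.27, |z| > 2 → outlier.
Every other value lies within [15.17, 27.49].

27.79, 28.32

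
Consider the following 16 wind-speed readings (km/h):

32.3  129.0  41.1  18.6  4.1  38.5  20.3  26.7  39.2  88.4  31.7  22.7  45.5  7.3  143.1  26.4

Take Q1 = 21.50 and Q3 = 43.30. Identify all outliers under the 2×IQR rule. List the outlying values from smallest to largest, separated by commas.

88.4, 129.0, 143.1

IQR = Q3 − Q1 = 43.30 − 21.50 = 21.80.
Lower fence = Q1 − 2·IQR = 21.50 − 43.60 = -22.10.
Upper fence = Q3 + 2·IQR = 43.30 + 43.60 = 86.90.
88.4 > 86.90 → outlier.
129.0 > 86.90 → outlier.
143.1 > 86.90 → outlier.
All remaining values lie within [-22.10, 86.90].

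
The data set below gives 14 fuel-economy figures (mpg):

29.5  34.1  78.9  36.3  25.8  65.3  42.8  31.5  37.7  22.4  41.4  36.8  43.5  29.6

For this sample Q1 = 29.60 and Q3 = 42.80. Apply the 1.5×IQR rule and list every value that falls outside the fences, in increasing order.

IQR = Q3 − Q1 = 42.80 − 29.60 = 13.20.
Lower fence = Q1 − 1.5·IQR = 29.60 − 19.80 = 9.80.
Upper fence = Q3 + 1.5·IQR = 42.80 + 19.80 = 62.60.
65.3 > 62.60 → outlier.
78.9 > 62.60 → outlier.
All remaining values lie within [9.80, 62.60].

65.3, 78.9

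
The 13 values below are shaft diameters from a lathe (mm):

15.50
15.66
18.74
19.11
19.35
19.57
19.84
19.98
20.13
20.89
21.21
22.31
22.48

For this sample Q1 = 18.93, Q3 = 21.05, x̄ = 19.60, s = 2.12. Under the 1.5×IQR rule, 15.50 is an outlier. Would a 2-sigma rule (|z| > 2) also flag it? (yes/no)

z = (15.50 − 19.60) / 2.12 = -1.93.
|z| = 1.93 ≤ 2.

no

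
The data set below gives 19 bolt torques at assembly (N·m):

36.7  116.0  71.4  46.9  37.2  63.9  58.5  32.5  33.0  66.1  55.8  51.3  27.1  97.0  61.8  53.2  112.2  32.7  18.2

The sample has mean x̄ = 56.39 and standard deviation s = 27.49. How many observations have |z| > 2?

2

Cutoffs: x̄ ± 2s = [1.41, 111.37].
Outside the cutoffs: 112.2, 116.0.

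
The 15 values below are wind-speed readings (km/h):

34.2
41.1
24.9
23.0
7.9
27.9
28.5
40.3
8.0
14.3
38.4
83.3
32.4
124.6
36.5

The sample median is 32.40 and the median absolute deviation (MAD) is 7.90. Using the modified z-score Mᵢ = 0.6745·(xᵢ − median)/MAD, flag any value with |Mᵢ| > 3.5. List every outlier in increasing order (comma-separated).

|Mᵢ| > 3.5 ⇔ |xᵢ − 32.40| > 3.5·7.90/0.6745 = 40.99.
So outliers lie outside [-8.59, 73.39].
83.3: M = 4.35 → outlier.
124.6: M = 7.87 → outlier.

83.3, 124.6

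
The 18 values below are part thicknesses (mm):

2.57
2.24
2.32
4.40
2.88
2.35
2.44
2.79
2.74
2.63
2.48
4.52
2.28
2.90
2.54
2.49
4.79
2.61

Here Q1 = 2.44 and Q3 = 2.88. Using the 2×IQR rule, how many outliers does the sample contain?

IQR = 0.44; fences at 2.44 − 0.88 = 1.56 and 2.88 + 0.88 = 3.76.
Outside the cutoffs: 4.40, 4.52, 4.79.

3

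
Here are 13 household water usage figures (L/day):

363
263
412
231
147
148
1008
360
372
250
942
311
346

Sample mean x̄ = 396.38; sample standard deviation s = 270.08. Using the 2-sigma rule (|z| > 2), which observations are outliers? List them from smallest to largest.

Cutoffs at x̄ ± 2s: 396.38 ± 2·270.08 = [-143.78, 936.54].
942: z = 2.02, |z| > 2 → outlier.
1008: z = 2.26, |z| > 2 → outlier.
Every other value lies within [-143.78, 936.54].

942, 1008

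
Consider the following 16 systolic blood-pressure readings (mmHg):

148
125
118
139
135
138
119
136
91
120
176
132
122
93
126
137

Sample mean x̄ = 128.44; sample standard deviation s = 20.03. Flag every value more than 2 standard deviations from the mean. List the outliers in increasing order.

Cutoffs at x̄ ± 2s: 128.44 ± 2·20.03 = [88.38, 168.50].
176: z = 2.37, |z| > 2 → outlier.
Every other value lies within [88.38, 168.50].

176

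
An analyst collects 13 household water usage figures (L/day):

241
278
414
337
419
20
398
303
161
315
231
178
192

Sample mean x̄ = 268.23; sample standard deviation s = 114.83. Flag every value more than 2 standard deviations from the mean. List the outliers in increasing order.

20

Cutoffs at x̄ ± 2s: 268.23 ± 2·114.83 = [38.57, 497.89].
20: z = -2.16, |z| > 2 → outlier.
Every other value lies within [38.57, 497.89].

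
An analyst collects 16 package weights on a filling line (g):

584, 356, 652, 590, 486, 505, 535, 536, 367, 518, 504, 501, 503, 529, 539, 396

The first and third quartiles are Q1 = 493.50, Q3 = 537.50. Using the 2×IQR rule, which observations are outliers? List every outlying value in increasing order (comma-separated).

IQR = Q3 − Q1 = 537.50 − 493.50 = 44.00.
Lower fence = Q1 − 2·IQR = 493.50 − 88.00 = 405.50.
Upper fence = Q3 + 2·IQR = 537.50 + 88.00 = 625.50.
356 < 405.50 → outlier.
367 < 405.50 → outlier.
396 < 405.50 → outlier.
652 > 625.50 → outlier.
All remaining values lie within [405.50, 625.50].

356, 367, 396, 652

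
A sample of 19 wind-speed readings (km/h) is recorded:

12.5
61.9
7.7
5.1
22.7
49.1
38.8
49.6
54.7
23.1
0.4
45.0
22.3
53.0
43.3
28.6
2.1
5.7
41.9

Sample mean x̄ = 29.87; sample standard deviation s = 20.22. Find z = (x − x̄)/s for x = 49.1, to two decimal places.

z = (49.1 − 29.87) / 20.22 = 0.95.

0.95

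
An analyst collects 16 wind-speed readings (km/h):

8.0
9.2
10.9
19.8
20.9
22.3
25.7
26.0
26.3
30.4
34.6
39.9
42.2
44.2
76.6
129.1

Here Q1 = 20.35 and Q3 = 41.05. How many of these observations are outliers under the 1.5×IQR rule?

2

IQR = 20.70; fences at 20.35 − 31.05 = -10.70 and 41.05 + 31.05 = 72.10.
Outside the cutoffs: 76.6, 129.1.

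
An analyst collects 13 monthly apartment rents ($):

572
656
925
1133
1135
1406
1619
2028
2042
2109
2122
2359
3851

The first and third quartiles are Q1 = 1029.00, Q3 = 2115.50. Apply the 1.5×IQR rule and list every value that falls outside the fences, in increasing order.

IQR = Q3 − Q1 = 2115.50 − 1029.00 = 1086.50.
Lower fence = Q1 − 1.5·IQR = 1029.00 − 1629.75 = -600.75.
Upper fence = Q3 + 1.5·IQR = 2115.50 + 1629.75 = 3745.25.
3851 > 3745.25 → outlier.
All remaining values lie within [-600.75, 3745.25].

3851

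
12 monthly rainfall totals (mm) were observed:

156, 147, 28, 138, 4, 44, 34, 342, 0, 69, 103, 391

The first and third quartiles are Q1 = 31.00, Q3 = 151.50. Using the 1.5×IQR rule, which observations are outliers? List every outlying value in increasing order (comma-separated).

342, 391

IQR = Q3 − Q1 = 151.50 − 31.00 = 120.50.
Lower fence = Q1 − 1.5·IQR = 31.00 − 180.75 = -149.75.
Upper fence = Q3 + 1.5·IQR = 151.50 + 180.75 = 332.25.
342 > 332.25 → outlier.
391 > 332.25 → outlier.
All remaining values lie within [-149.75, 332.25].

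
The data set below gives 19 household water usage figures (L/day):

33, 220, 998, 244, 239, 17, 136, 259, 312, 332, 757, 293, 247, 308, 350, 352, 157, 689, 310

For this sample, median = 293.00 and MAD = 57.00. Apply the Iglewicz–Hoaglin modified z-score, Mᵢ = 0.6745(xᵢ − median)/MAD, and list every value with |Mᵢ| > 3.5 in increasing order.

689, 757, 998

|Mᵢ| > 3.5 ⇔ |xᵢ − 293.00| > 3.5·57.00/0.6745 = 295.77.
So outliers lie outside [-2.77, 588.77].
689: M = 4.69 → outlier.
757: M = 5.49 → outlier.
998: M = 8.34 → outlier.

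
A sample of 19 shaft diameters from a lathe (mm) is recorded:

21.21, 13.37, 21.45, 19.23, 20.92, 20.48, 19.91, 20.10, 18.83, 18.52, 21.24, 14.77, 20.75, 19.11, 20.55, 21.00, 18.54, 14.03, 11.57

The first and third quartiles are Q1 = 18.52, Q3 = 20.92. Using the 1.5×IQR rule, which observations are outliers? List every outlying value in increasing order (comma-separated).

IQR = Q3 − Q1 = 20.92 − 18.52 = 2.40.
Lower fence = Q1 − 1.5·IQR = 18.52 − 3.60 = 14.92.
Upper fence = Q3 + 1.5·IQR = 20.92 + 3.60 = 24.52.
11.57 < 14.92 → outlier.
13.37 < 14.92 → outlier.
14.03 < 14.92 → outlier.
14.77 < 14.92 → outlier.
All remaining values lie within [14.92, 24.52].

11.57, 13.37, 14.03, 14.77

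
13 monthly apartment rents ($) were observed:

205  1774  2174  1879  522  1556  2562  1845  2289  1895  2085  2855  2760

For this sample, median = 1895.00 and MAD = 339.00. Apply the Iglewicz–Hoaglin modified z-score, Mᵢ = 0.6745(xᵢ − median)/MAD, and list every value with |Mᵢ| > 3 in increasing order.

|Mᵢ| > 3 ⇔ |xᵢ − 1895.00| > 3·339.00/0.6745 = 1507.78.
So outliers lie outside [387.22, 3402.78].
205: M = -3.36 → outlier.

205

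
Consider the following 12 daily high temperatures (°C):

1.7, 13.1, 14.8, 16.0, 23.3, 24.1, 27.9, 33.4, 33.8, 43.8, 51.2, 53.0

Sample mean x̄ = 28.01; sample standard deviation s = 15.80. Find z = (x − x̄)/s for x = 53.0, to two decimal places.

1.58

z = (53.0 − 28.01) / 15.80 = 1.58.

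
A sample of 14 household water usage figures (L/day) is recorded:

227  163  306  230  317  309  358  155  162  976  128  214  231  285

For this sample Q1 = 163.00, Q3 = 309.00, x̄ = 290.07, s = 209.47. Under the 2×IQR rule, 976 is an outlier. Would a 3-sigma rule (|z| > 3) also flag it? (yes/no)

yes

z = (976 − 290.07) / 209.47 = 3.27.
|z| = 3.27 > 3.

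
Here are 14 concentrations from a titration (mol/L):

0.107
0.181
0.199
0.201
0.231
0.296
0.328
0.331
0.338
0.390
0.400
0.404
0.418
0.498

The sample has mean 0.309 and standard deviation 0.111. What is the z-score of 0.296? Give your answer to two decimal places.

z = (0.296 − 0.309) / 0.111 = -0.12.

-0.12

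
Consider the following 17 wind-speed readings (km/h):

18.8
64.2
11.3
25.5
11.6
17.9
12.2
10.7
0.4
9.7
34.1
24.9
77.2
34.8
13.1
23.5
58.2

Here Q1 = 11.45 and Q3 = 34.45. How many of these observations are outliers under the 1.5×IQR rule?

1

IQR = 23.00; fences at 11.45 − 34.50 = -23.05 and 34.45 + 34.50 = 68.95.
Outside the cutoffs: 77.2.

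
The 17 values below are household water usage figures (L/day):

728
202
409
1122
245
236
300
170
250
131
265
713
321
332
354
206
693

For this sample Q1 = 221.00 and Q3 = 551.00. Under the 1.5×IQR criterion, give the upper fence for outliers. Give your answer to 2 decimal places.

IQR = Q3 − Q1 = 551.00 − 221.00 = 330.00.
Lower fence = Q1 − 1.5·IQR = 221.00 − 495.00 = -274.00.
Upper fence = Q3 + 1.5·IQR = 551.00 + 495.00 = 1046.00.

1046.00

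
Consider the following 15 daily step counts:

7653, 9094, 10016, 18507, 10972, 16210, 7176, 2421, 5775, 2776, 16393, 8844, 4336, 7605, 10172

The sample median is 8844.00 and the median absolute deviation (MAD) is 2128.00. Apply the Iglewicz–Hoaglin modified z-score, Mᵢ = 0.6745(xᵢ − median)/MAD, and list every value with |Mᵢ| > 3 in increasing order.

18507

|Mᵢ| > 3 ⇔ |xᵢ − 8844.00| > 3·2128.00/0.6745 = 9464.79.
So outliers lie outside [-620.79, 18308.79].
18507: M = 3.06 → outlier.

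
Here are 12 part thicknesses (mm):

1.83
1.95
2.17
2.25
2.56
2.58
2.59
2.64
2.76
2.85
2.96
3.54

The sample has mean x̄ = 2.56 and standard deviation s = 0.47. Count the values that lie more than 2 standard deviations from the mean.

1

Cutoffs: x̄ ± 2s = [1.62, 3.50].
Outside the cutoffs: 3.54.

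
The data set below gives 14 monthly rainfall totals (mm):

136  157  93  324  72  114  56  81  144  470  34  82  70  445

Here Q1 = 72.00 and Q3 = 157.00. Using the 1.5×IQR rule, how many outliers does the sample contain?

3

IQR = 85.00; fences at 72.00 − 127.50 = -55.50 and 157.00 + 127.50 = 284.50.
Outside the cutoffs: 324, 445, 470.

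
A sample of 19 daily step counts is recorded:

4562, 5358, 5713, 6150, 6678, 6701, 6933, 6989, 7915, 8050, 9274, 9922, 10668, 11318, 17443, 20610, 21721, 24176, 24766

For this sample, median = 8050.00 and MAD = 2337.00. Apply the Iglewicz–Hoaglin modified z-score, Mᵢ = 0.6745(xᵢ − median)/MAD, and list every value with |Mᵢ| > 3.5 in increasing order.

20610, 21721, 24176, 24766

|Mᵢ| > 3.5 ⇔ |xᵢ − 8050.00| > 3.5·2337.00/0.6745 = 12126.76.
So outliers lie outside [-4076.76, 20176.76].
20610: M = 3.63 → outlier.
21721: M = 3.95 → outlier.
24176: M = 4.65 → outlier.
24766: M = 4.82 → outlier.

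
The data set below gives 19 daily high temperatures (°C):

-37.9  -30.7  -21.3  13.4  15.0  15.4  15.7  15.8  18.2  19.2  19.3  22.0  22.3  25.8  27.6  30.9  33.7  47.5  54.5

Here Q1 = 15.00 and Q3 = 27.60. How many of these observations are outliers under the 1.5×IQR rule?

IQR = 12.60; fences at 15.00 − 18.90 = -3.90 and 27.60 + 18.90 = 46.50.
Outside the cutoffs: -37.9, -30.7, -21.3, 47.5, 54.5.

5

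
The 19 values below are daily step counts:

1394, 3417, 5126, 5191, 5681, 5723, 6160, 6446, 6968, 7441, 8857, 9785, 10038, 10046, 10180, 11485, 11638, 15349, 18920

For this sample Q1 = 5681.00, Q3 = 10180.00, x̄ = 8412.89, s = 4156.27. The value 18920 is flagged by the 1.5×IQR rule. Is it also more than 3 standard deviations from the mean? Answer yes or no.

no

z = (18920 − 8412.89) / 4156.27 = 2.53.
|z| = 2.53 ≤ 3.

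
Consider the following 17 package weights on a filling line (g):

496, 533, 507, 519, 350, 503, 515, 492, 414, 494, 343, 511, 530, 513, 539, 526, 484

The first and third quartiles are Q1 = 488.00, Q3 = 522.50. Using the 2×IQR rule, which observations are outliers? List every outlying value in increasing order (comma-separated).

IQR = Q3 − Q1 = 522.50 − 488.00 = 34.50.
Lower fence = Q1 − 2·IQR = 488.00 − 69.00 = 419.00.
Upper fence = Q3 + 2·IQR = 522.50 + 69.00 = 591.50.
343 < 419.00 → outlier.
350 < 419.00 → outlier.
414 < 419.00 → outlier.
All remaining values lie within [419.00, 591.50].

343, 350, 414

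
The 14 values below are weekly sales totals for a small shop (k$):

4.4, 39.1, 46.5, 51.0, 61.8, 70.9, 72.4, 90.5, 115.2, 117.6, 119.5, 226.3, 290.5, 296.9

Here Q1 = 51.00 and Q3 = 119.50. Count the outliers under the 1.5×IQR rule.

IQR = 68.50; fences at 51.00 − 102.75 = -51.75 and 119.50 + 102.75 = 222.25.
Outside the cutoffs: 226.3, 290.5, 296.9.

3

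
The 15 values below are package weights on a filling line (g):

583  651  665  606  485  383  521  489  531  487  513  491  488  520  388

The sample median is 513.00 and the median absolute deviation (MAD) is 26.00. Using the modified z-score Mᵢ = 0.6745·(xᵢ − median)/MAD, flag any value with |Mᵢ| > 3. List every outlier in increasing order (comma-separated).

|Mᵢ| > 3 ⇔ |xᵢ − 513.00| > 3·26.00/0.6745 = 115.64.
So outliers lie outside [397.36, 628.64].
383: M = -3.37 → outlier.
388: M = -3.24 → outlier.
651: M = 3.58 → outlier.
665: M = 3.94 → outlier.

383, 388, 651, 665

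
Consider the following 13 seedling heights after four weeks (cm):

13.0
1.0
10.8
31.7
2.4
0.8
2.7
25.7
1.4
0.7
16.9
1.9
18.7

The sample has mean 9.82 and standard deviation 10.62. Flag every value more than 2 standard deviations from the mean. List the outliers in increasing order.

Cutoffs at x̄ ± 2s: 9.82 ± 2·10.62 = [-11.42, 31.06].
31.7: z = 2.06, |z| > 2 → outlier.
Every other value lies within [-11.42, 31.06].

31.7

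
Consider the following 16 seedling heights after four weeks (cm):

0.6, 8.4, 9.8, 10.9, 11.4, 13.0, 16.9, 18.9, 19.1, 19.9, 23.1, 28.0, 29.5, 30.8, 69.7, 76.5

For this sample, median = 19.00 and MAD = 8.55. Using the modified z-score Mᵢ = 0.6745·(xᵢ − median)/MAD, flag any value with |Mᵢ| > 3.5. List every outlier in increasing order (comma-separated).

69.7, 76.5

|Mᵢ| > 3.5 ⇔ |xᵢ − 19.00| > 3.5·8.55/0.6745 = 44.37.
So outliers lie outside [-25.37, 63.37].
69.7: M = 4.00 → outlier.
76.5: M = 4.54 → outlier.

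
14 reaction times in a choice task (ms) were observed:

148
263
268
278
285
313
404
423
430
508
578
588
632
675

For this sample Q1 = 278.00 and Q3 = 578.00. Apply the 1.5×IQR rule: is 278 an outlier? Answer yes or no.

no

IQR = Q3 − Q1 = 578.00 − 278.00 = 300.00.
Lower fence = Q1 − 1.5·IQR = 278.00 − 450.00 = -172.00.
Upper fence = Q3 + 1.5·IQR = 578.00 + 450.00 = 1028.00.
278 lies within [-172.00, 1028.00].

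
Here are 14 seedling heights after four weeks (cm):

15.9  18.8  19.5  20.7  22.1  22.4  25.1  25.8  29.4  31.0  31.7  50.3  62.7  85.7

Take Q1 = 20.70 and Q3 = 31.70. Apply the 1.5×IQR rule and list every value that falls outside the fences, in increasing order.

IQR = Q3 − Q1 = 31.70 − 20.70 = 11.00.
Lower fence = Q1 − 1.5·IQR = 20.70 − 16.50 = 4.20.
Upper fence = Q3 + 1.5·IQR = 31.70 + 16.50 = 48.20.
50.3 > 48.20 → outlier.
62.7 > 48.20 → outlier.
85.7 > 48.20 → outlier.
All remaining values lie within [4.20, 48.20].

50.3, 62.7, 85.7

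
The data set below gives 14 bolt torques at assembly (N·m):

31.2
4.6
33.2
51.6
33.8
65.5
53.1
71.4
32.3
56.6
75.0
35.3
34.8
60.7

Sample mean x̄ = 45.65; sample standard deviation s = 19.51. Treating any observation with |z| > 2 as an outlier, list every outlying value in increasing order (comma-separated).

4.6

Cutoffs at x̄ ± 2s: 45.65 ± 2·19.51 = [6.63, 84.67].
4.6: z = -2.10, |z| > 2 → outlier.
Every other value lies within [6.63, 84.67].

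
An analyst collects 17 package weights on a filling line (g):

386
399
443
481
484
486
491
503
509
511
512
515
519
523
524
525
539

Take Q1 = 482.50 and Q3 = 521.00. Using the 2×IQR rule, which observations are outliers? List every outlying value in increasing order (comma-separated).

IQR = Q3 − Q1 = 521.00 − 482.50 = 38.50.
Lower fence = Q1 − 2·IQR = 482.50 − 77.00 = 405.50.
Upper fence = Q3 + 2·IQR = 521.00 + 77.00 = 598.00.
386 < 405.50 → outlier.
399 < 405.50 → outlier.
All remaining values lie within [405.50, 598.00].

386, 399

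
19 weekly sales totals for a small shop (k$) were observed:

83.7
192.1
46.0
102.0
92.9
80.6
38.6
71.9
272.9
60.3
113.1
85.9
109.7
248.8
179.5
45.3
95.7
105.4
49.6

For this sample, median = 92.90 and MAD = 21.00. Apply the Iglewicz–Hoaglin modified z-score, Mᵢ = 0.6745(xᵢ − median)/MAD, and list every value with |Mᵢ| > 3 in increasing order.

192.1, 248.8, 272.9

|Mᵢ| > 3 ⇔ |xᵢ − 92.90| > 3·21.00/0.6745 = 93.40.
So outliers lie outside [-0.50, 186.30].
192.1: M = 3.19 → outlier.
248.8: M = 5.01 → outlier.
272.9: M = 5.78 → outlier.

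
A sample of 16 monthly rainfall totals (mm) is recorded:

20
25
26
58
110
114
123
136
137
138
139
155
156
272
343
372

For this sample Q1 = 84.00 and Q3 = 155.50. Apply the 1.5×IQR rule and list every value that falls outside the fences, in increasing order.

272, 343, 372

IQR = Q3 − Q1 = 155.50 − 84.00 = 71.50.
Lower fence = Q1 − 1.5·IQR = 84.00 − 107.25 = -23.25.
Upper fence = Q3 + 1.5·IQR = 155.50 + 107.25 = 262.75.
272 > 262.75 → outlier.
343 > 262.75 → outlier.
372 > 262.75 → outlier.
All remaining values lie within [-23.25, 262.75].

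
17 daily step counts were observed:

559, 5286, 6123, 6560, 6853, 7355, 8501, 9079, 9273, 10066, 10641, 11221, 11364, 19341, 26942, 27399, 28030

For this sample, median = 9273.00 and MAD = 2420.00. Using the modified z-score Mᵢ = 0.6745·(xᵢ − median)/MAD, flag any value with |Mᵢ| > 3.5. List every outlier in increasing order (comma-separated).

26942, 27399, 28030

|Mᵢ| > 3.5 ⇔ |xᵢ − 9273.00| > 3.5·2420.00/0.6745 = 12557.45.
So outliers lie outside [-3284.45, 21830.45].
26942: M = 4.92 → outlier.
27399: M = 5.05 → outlier.
28030: M = 5.23 → outlier.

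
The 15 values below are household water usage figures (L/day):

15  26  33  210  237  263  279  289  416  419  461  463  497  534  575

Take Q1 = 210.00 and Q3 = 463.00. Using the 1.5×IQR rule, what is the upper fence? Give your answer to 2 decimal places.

842.50

IQR = Q3 − Q1 = 463.00 − 210.00 = 253.00.
Lower fence = Q1 − 1.5·IQR = 210.00 − 379.50 = -169.50.
Upper fence = Q3 + 1.5·IQR = 463.00 + 379.50 = 842.50.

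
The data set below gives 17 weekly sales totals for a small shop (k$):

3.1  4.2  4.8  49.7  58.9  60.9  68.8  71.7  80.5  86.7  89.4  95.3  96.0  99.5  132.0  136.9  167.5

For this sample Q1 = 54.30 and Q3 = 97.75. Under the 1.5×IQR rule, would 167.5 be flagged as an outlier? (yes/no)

IQR = Q3 − Q1 = 97.75 − 54.30 = 43.45.
Lower fence = Q1 − 1.5·IQR = 54.30 − 65.175 = -10.875.
Upper fence = Q3 + 1.5·IQR = 97.75 + 65.175 = 162.925.
167.5 lies above the upper fence.

yes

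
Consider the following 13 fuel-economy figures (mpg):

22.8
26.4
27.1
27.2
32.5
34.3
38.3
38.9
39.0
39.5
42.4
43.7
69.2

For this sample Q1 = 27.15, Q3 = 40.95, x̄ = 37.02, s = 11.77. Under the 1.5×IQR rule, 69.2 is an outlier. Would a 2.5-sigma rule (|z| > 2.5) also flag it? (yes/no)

yes

z = (69.2 − 37.02) / 11.77 = 2.73.
|z| = 2.73 > 2.5.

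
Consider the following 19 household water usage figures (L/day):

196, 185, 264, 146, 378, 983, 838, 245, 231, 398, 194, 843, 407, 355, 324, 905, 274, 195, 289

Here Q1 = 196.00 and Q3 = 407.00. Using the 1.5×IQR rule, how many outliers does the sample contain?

4

IQR = 211.00; fences at 196.00 − 316.50 = -120.50 and 407.00 + 316.50 = 723.50.
Outside the cutoffs: 838, 843, 905, 983.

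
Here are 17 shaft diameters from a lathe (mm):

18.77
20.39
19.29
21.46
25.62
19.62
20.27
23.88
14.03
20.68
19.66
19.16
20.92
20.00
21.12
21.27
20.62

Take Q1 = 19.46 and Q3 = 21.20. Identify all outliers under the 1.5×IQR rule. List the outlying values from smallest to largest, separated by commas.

IQR = Q3 − Q1 = 21.20 − 19.46 = 1.74.
Lower fence = Q1 − 1.5·IQR = 19.46 − 2.61 = 16.85.
Upper fence = Q3 + 1.5·IQR = 21.20 + 2.61 = 23.81.
14.03 < 16.85 → outlier.
23.88 > 23.81 → outlier.
25.62 > 23.81 → outlier.
All remaining values lie within [16.85, 23.81].

14.03, 23.88, 25.62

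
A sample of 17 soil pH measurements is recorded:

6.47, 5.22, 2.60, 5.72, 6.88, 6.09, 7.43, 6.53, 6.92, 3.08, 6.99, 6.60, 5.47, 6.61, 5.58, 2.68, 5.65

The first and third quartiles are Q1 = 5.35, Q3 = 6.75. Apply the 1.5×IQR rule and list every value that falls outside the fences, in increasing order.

2.60, 2.68, 3.08

IQR = Q3 − Q1 = 6.75 − 5.35 = 1.40.
Lower fence = Q1 − 1.5·IQR = 5.35 − 2.10 = 3.25.
Upper fence = Q3 + 1.5·IQR = 6.75 + 2.10 = 8.85.
2.60 < 3.25 → outlier.
2.68 < 3.25 → outlier.
3.08 < 3.25 → outlier.
All remaining values lie within [3.25, 8.85].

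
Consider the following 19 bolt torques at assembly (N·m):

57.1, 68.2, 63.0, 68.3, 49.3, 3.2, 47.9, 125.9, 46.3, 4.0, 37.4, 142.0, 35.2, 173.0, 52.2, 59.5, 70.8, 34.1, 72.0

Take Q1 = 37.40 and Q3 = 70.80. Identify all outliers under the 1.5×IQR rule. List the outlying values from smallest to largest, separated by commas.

IQR = Q3 − Q1 = 70.80 − 37.40 = 33.40.
Lower fence = Q1 − 1.5·IQR = 37.40 − 50.10 = -12.70.
Upper fence = Q3 + 1.5·IQR = 70.80 + 50.10 = 120.90.
125.9 > 120.90 → outlier.
142.0 > 120.90 → outlier.
173.0 > 120.90 → outlier.
All remaining values lie within [-12.70, 120.90].

125.9, 142.0, 173.0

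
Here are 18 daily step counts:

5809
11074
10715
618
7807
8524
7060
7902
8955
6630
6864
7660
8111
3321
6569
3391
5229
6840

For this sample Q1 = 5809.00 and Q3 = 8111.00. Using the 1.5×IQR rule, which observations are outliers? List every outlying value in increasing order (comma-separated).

IQR = Q3 − Q1 = 8111.00 − 5809.00 = 2302.00.
Lower fence = Q1 − 1.5·IQR = 5809.00 − 3453.00 = 2356.00.
Upper fence = Q3 + 1.5·IQR = 8111.00 + 3453.00 = 11564.00.
618 < 2356.00 → outlier.
All remaining values lie within [2356.00, 11564.00].

618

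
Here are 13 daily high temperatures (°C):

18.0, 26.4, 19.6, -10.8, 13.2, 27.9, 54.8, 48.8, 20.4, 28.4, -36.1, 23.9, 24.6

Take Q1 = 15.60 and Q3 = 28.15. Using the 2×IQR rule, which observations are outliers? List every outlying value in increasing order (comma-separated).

IQR = Q3 − Q1 = 28.15 − 15.60 = 12.55.
Lower fence = Q1 − 2·IQR = 15.60 − 25.10 = -9.50.
Upper fence = Q3 + 2·IQR = 28.15 + 25.10 = 53.25.
-36.1 < -9.50 → outlier.
-10.8 < -9.50 → outlier.
54.8 > 53.25 → outlier.
All remaining values lie within [-9.50, 53.25].

-36.1, -10.8, 54.8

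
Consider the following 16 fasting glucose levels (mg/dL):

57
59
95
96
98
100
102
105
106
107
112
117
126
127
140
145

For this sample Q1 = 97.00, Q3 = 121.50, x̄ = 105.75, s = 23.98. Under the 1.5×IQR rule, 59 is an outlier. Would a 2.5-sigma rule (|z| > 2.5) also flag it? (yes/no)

no

z = (59 − 105.75) / 23.98 = -1.95.
|z| = 1.95 ≤ 2.5.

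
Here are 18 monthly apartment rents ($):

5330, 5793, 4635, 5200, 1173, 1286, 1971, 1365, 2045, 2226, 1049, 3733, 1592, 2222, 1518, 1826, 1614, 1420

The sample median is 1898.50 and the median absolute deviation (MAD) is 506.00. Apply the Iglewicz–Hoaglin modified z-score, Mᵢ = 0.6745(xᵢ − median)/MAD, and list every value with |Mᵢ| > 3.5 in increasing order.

|Mᵢ| > 3.5 ⇔ |xᵢ − 1898.50| > 3.5·506.00/0.6745 = 2625.65.
So outliers lie outside [-727.15, 4524.15].
4635: M = 3.65 → outlier.
5200: M = 4.40 → outlier.
5330: M = 4.57 → outlier.
5793: M = 5.19 → outlier.

4635, 5200, 5330, 5793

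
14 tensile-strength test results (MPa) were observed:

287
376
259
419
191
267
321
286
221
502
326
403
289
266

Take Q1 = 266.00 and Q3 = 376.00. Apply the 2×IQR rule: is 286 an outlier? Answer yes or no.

IQR = Q3 − Q1 = 376.00 − 266.00 = 110.00.
Lower fence = Q1 − 2·IQR = 266.00 − 220.00 = 46.00.
Upper fence = Q3 + 2·IQR = 376.00 + 220.00 = 596.00.
286 lies within [46.00, 596.00].

no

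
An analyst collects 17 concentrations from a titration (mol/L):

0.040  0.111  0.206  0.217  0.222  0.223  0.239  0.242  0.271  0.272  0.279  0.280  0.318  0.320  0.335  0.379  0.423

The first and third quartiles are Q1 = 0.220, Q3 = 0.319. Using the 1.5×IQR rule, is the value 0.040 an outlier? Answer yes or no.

IQR = Q3 − Q1 = 0.319 − 0.220 = 0.099.
Lower fence = Q1 − 1.5·IQR = 0.220 − 0.1485 = 0.0715.
Upper fence = Q3 + 1.5·IQR = 0.319 + 0.1485 = 0.4675.
0.040 lies below the lower fence.

yes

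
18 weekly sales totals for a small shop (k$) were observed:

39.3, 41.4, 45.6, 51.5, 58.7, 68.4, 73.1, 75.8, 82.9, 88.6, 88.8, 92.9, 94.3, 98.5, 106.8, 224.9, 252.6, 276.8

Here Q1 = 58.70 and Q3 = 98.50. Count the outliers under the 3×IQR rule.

3

IQR = 39.80; fences at 58.70 − 119.40 = -60.70 and 98.50 + 119.40 = 217.90.
Outside the cutoffs: 224.9, 252.6, 276.8.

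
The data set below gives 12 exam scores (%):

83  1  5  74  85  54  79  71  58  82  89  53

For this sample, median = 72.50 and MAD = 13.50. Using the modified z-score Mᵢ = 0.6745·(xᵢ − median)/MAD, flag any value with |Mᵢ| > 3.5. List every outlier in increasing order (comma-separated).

|Mᵢ| > 3.5 ⇔ |xᵢ − 72.50| > 3.5·13.50/0.6745 = 70.05.
So outliers lie outside [2.45, 142.55].
1: M = -3.57 → outlier.

1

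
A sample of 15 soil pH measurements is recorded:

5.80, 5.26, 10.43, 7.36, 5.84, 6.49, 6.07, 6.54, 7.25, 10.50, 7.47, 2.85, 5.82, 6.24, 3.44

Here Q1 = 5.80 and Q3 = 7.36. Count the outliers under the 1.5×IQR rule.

IQR = 1.56; fences at 5.80 − 2.34 = 3.46 and 7.36 + 2.34 = 9.70.
Outside the cutoffs: 2.85, 3.44, 10.43, 10.50.

4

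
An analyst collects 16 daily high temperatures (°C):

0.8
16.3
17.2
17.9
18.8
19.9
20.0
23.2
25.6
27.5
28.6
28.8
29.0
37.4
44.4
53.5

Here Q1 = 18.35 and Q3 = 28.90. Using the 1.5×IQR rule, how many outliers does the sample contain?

2

IQR = 10.55; fences at 18.35 − 15.825 = 2.525 and 28.90 + 15.825 = 44.725.
Outside the cutoffs: 0.8, 53.5.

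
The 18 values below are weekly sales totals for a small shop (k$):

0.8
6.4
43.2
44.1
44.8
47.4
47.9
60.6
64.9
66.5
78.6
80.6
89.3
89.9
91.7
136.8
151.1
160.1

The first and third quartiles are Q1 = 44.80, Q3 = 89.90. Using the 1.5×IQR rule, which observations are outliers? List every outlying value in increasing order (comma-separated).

160.1

IQR = Q3 − Q1 = 89.90 − 44.80 = 45.10.
Lower fence = Q1 − 1.5·IQR = 44.80 − 67.65 = -22.85.
Upper fence = Q3 + 1.5·IQR = 89.90 + 67.65 = 157.55.
160.1 > 157.55 → outlier.
All remaining values lie within [-22.85, 157.55].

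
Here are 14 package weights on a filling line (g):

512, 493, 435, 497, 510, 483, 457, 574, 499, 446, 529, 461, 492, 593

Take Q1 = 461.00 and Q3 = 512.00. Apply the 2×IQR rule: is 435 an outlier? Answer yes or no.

no

IQR = Q3 − Q1 = 512.00 − 461.00 = 51.00.
Lower fence = Q1 − 2·IQR = 461.00 − 102.00 = 359.00.
Upper fence = Q3 + 2·IQR = 512.00 + 102.00 = 614.00.
435 lies within [359.00, 614.00].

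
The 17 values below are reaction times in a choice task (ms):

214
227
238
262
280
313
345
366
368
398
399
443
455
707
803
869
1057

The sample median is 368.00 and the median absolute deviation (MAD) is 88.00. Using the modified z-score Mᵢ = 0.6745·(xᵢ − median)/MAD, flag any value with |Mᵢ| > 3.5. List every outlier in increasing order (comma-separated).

|Mᵢ| > 3.5 ⇔ |xᵢ − 368.00| > 3.5·88.00/0.6745 = 456.63.
So outliers lie outside [-88.63, 824.63].
869: M = 3.84 → outlier.
1057: M = 5.28 → outlier.

869, 1057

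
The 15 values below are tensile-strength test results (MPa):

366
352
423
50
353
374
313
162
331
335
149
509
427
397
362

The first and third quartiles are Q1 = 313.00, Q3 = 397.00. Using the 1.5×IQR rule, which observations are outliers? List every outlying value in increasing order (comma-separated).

50, 149, 162

IQR = Q3 − Q1 = 397.00 − 313.00 = 84.00.
Lower fence = Q1 − 1.5·IQR = 313.00 − 126.00 = 187.00.
Upper fence = Q3 + 1.5·IQR = 397.00 + 126.00 = 523.00.
50 < 187.00 → outlier.
149 < 187.00 → outlier.
162 < 187.00 → outlier.
All remaining values lie within [187.00, 523.00].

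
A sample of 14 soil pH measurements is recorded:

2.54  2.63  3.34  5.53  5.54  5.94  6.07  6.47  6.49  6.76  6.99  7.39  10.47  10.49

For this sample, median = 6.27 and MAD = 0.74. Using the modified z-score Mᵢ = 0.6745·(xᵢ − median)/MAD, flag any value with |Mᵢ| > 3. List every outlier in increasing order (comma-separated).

2.54, 2.63, 10.47, 10.49

|Mᵢ| > 3 ⇔ |xᵢ − 6.27| > 3·0.74/0.6745 = 3.29.
So outliers lie outside [2.98, 9.56].
2.54: M = -3.40 → outlier.
2.63: M = -3.32 → outlier.
10.47: M = 3.83 → outlier.
10.49: M = 3.85 → outlier.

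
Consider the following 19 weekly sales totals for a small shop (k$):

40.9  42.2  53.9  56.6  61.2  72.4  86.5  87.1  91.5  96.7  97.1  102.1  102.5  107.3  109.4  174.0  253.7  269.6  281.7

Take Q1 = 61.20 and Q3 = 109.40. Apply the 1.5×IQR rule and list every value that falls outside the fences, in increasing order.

IQR = Q3 − Q1 = 109.40 − 61.20 = 48.20.
Lower fence = Q1 − 1.5·IQR = 61.20 − 72.30 = -11.10.
Upper fence = Q3 + 1.5·IQR = 109.40 + 72.30 = 181.70.
253.7 > 181.70 → outlier.
269.6 > 181.70 → outlier.
281.7 > 181.70 → outlier.
All remaining values lie within [-11.10, 181.70].

253.7, 269.6, 281.7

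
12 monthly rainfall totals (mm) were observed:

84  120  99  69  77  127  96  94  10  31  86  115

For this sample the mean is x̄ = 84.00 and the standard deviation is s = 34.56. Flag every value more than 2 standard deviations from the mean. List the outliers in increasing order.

10

Cutoffs at x̄ ± 2s: 84.00 ± 2·34.56 = [14.88, 153.12].
10: z = -2.14, |z| > 2 → outlier.
Every other value lies within [14.88, 153.12].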